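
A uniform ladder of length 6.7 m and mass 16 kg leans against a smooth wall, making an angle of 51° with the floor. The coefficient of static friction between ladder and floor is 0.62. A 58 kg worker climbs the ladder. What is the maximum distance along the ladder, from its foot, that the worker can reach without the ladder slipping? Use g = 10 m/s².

d ≈ 5.62 m

Take moments about the foot of the ladder.
Ladder weight 16×10 = 160 N acts at 3.35 m along the ladder; its horizontal arm is 3.35·cos51° = 2.108 m → τ = 337.3 N·m clockwise.
Worker weight 58×10 = 580 N at distance d → arm d·cos51° → τ = 580·d·0.6293 clockwise.
Wall normal N at the top has arm L sinθ = 5.207 m counterclockwise, so Στ = 0 gives N·5.207 = 337.3 + 365·d.
ΣFy = 0 ⇒ N_floor = 740 N, so the maximum friction is μ_s·N_floor = 0.62×740 = 458.8 N. ΣFx = 0 ⇒ N_wall = f, so at the slipping point N = 458.8 N.
Substituting: 458.8×5.207 = 337.3 + 365·d ⇒ d = (2389 − 337.3) / 365 = 5.62 m.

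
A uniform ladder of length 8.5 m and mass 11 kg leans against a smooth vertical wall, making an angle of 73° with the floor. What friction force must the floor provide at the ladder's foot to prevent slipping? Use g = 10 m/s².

Take moments about the foot of the ladder.
Ladder weight 11×10 = 110 N acts at 4.25 m along the ladder; its horizontal arm is 4.25·cos73° = 1.243 m → τ = 136.7 N·m clockwise.
Wall normal N acts horizontally at the top; its moment arm is the height L sinθ = 8.5·sin73° = 8.129 m, counterclockwise.
Balancing moments: N × 8.129 = 136.7, giving N = 16.8 N.
ΣFx = 0: friction at the foot balances the wall's push, so f = N_wall = 16.8 N.

f ≈ 16.8 N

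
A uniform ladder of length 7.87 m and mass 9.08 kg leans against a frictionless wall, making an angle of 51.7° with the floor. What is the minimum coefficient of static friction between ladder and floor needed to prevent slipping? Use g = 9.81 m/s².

About the foot of the ladder:
Ladder weight 9.08×9.81 = 89.07 N acts at 3.935 m along the ladder; its horizontal arm is 3.935·cos51.7° = 2.439 m → τ = 217.2 N·m clockwise.
Wall normal N acts horizontally at the top; its moment arm is the height L sinθ = 7.87·sin51.7° = 6.176 m, counterclockwise.
For rotational equilibrium, N × 6.176 = 217.2, so N = 35.17 N.
ΣFx = 0 ⇒ f = N_wall = 35.17 N. ΣFy = 0 ⇒ N_floor = 89.07 N.
μ_min = f / N_floor = 35.17 / 89.07 = 0.395.

μ_min ≈ 0.395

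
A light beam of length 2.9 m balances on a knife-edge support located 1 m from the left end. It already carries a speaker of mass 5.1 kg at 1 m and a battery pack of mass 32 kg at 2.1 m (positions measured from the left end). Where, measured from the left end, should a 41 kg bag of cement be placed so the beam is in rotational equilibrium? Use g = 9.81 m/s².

About the knife-edge support (at 1 m from the left end):
Speaker: acts at the knife-edge support, moment arm 0 → no torque.
Battery pack: 32 × 9.81 = 313.9 N down at 2.1 m → arm 1.1 m, τ = 313.9 × 1.1 = 345.3 N·m clockwise.
Net moment of existing loads = 345.3 N·m clockwise.
The bag of cement weighs 41 × 9.81 = 402.2 N and must supply an equal counterclockwise moment, so its lever arm about the knife-edge support is 345.3 / 402.2 = 0.859 m.
That puts it at 1 − 0.859 = 0.141 m from the left end.

x ≈ 0.141 m from the left end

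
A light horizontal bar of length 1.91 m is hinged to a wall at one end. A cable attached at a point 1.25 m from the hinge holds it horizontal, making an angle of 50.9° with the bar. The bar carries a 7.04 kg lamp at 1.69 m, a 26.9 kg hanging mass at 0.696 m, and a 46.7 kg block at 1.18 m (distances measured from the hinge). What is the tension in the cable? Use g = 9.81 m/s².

T ≈ 867 N

Take moments about the hinge.
Lamp: 7.04 × 9.81 = 69.06 N down at 1.69 m → arm 1.69 m, τ = 69.06 × 1.69 = 116.7 N·m clockwise.
Hanging mass: 26.9 × 9.81 = 263.9 N down at 0.696 m → arm 0.696 m, τ = 263.9 × 0.696 = 183.7 N·m clockwise.
Block: 46.7 × 9.81 = 458.1 N down at 1.18 m → arm 1.18 m, τ = 458.1 × 1.18 = 540.6 N·m clockwise.
Total clockwise load moment = 841 N·m.
The cable tension T acts at 1.25 m; only its component perpendicular to the bar, T sinθ, produces torque. sin 50.9° = 0.776.
Setting net torque to zero: T × 1.25 × 0.776 = 841 → T = 841 / 0.97 = 867 N.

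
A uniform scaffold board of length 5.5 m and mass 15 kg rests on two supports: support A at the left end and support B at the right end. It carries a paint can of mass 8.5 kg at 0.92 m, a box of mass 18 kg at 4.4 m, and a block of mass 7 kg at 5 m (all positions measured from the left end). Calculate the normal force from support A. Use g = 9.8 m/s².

Take moments about support B.
Beam weight: 15 × 9.8 = 147 N down at 2.75 m → arm 2.75 m, τ = 147 × 2.75 = 404.2 N·m counterclockwise.
Paint can: 8.5 × 9.8 = 83.3 N down at 0.92 m → arm 4.58 m, τ = 83.3 × 4.58 = 381.5 N·m counterclockwise.
Box: 18 × 9.8 = 176.4 N down at 4.4 m → arm 1.1 m, τ = 176.4 × 1.1 = 194 N·m counterclockwise.
Block: 7 × 9.8 = 68.6 N down at 5 m → arm 0.5 m, τ = 68.6 × 0.5 = 34.3 N·m counterclockwise.
Net load moment about support B = 1014 N·m counterclockwise.
Reaction R at support A is upward at 0 m, arm 5.5 m → moment R × 5.5 clockwise.
For rotational equilibrium, R × 5.5 = 1014, so R = 184 N.

R_A ≈ 184 N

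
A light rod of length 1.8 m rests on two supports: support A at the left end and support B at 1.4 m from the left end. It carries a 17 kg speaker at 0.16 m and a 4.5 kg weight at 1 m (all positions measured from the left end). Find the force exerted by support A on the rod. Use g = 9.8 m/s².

Taking torques about support B:
Speaker: 17 × 9.8 = 166.6 N down at 0.16 m → arm 1.24 m, τ = 166.6 × 1.24 = 206.6 N·m counterclockwise.
Weight: 4.5 × 9.8 = 44.1 N down at 1 m → arm 0.4 m, τ = 44.1 × 0.4 = 17.64 N·m counterclockwise.
Net load moment about support B = 224.2 N·m counterclockwise.
Reaction R at support A is upward at 0 m, arm 1.4 m → moment R × 1.4 clockwise.
Setting net torque to zero: R × 1.4 = 224.2 → R = 160 N.

R_A ≈ 160 N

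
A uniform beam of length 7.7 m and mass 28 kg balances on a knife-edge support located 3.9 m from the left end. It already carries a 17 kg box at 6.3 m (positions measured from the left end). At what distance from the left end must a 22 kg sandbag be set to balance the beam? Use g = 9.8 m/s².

x ≈ 2.11 m from the left end

Take moments about the knife-edge support (at 3.9 m from the left end).
Beam weight: 28 × 9.8 = 274.4 N down at 3.85 m → arm 0.05 m, τ = 274.4 × 0.05 = 13.72 N·m counterclockwise.
Box: 17 × 9.8 = 166.6 N down at 6.3 m → arm 2.4 m, τ = 166.6 × 2.4 = 399.8 N·m clockwise.
Net moment of existing loads = 386.1 N·m clockwise.
The sandbag weighs 22 × 9.8 = 215.6 N and must supply an equal counterclockwise moment, so its lever arm about the knife-edge support is 386.1 / 215.6 = 1.79 m.
That puts it at 3.9 − 1.79 = 2.11 m from the left end.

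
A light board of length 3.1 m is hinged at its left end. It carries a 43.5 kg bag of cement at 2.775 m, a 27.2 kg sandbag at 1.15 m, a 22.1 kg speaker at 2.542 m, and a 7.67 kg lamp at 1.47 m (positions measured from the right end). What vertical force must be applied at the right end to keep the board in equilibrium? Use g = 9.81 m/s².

F ≈ 291 N

Taking torques about the left end:
Bag of cement: 43.5 × 9.81 = 426.7 N down at 2.775 m → arm 0.325 m, τ = 426.7 × 0.325 = 138.7 N·m clockwise.
Sandbag: 27.2 × 9.81 = 266.8 N down at 1.15 m → arm 1.95 m, τ = 266.8 × 1.95 = 520.3 N·m clockwise.
Speaker: 22.1 × 9.81 = 216.8 N down at 2.542 m → arm 0.558 m, τ = 216.8 × 0.558 = 121 N·m clockwise.
Lamp: 7.67 × 9.81 = 75.24 N down at 1.47 m → arm 1.63 m, τ = 75.24 × 1.63 = 122.6 N·m clockwise.
Net moment of the loads = 902.6 N·m clockwise.
The upward force F acts at the right end, arm 3.1 m, giving F × 3.1 counterclockwise.
Balancing moments: F × 3.1 = 902.6, giving F = 902.6 / 3.1 = 291 N.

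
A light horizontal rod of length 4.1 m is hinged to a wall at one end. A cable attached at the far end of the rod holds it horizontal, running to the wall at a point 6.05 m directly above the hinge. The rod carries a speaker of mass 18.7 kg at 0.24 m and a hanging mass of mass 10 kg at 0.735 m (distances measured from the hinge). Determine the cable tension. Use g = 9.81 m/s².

About the hinge:
Speaker: 18.7 × 9.81 = 183.4 N down at 0.24 m → arm 0.24 m, τ = 183.4 × 0.24 = 44.02 N·m clockwise.
Hanging mass: 10 × 9.81 = 98.1 N down at 0.735 m → arm 0.735 m, τ = 98.1 × 0.735 = 72.1 N·m clockwise.
Total clockwise load moment = 116.1 N·m.
The cable tension T acts at 4.1 m; only its component perpendicular to the rod, T sinθ, produces torque. sinθ = h/√(h²+d²) = 6.05/√(6.05²+4.1²) = 0.8278.
Setting net torque to zero: T × 4.1 × 0.8278 = 116.1 → T = 116.1 / 3.394 = 34.2 N.

T ≈ 34.2 N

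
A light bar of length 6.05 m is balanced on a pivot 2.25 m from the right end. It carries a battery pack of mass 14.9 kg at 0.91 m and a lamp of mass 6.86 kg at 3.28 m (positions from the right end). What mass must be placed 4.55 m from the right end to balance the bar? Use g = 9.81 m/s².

m ≈ 5.61 kg

Taking torques about the pivot (at 2.25 m from the right end):
Battery pack: 14.9 × 9.81 = 146.2 N down at 0.91 m → arm 1.34 m, τ = 146.2 × 1.34 = 195.9 N·m clockwise.
Lamp: 6.86 × 9.81 = 67.3 N down at 3.28 m → arm 1.03 m, τ = 67.3 × 1.03 = 69.32 N·m counterclockwise.
Net moment of known loads = 126.6 N·m clockwise.
An unknown mass m at 4.55 m has arm 2.3 m; its moment is m·g·2.3 counterclockwise.
Setting net torque to zero: m × 9.81 × 2.3 = 126.6 → m = 126.6 / (9.81 × 2.3) = 5.61 kg.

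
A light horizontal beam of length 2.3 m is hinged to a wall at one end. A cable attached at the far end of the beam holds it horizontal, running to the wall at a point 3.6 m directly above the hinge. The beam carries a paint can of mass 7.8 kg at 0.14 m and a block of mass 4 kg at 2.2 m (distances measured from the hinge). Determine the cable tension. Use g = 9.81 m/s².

T ≈ 50.1 N

Taking torques about the hinge:
Paint can: 7.8 × 9.81 = 76.52 N down at 0.14 m → arm 0.14 m, τ = 76.52 × 0.14 = 10.71 N·m clockwise.
Block: 4 × 9.81 = 39.24 N down at 2.2 m → arm 2.2 m, τ = 39.24 × 2.2 = 86.33 N·m clockwise.
Total clockwise load moment = 97.04 N·m.
The cable tension T acts at 2.3 m; only its component perpendicular to the beam, T sinθ, produces torque. sinθ = h/√(h²+d²) = 3.6/√(3.6²+2.3²) = 0.8427.
Setting net torque to zero: T × 2.3 × 0.8427 = 97.04 → T = 97.04 / 1.938 = 50.1 N.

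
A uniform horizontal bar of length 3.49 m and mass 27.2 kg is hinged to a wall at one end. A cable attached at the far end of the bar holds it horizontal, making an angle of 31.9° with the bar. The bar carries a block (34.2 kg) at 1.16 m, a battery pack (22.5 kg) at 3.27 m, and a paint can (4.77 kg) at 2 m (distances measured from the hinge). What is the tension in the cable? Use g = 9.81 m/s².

T ≈ 906 N

Take moments about the hinge.
Beam weight: 27.2 × 9.81 = 266.8 N down at 1.745 m → arm 1.745 m, τ = 266.8 × 1.745 = 465.6 N·m clockwise.
Block: 34.2 × 9.81 = 335.5 N down at 1.16 m → arm 1.16 m, τ = 335.5 × 1.16 = 389.2 N·m clockwise.
Battery pack: 22.5 × 9.81 = 220.7 N down at 3.27 m → arm 3.27 m, τ = 220.7 × 3.27 = 721.7 N·m clockwise.
Paint can: 4.77 × 9.81 = 46.79 N down at 2 m → arm 2 m, τ = 46.79 × 2 = 93.58 N·m clockwise.
Total clockwise load moment = 1670 N·m.
The cable tension T acts at 3.49 m; only its component perpendicular to the bar, T sinθ, produces torque. sin 31.9° = 0.5284.
For rotational equilibrium, T × 3.49 × 0.5284 = 1670, so T = 1670 / 1.844 = 906 N.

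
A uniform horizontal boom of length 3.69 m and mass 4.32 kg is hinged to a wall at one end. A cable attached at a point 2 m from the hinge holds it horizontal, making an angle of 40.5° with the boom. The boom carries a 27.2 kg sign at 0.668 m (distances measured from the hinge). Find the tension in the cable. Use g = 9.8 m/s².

T ≈ 197 N

Sum moments about the hinge (the unknown hinge reaction has zero arm there).
Beam weight: 4.32 × 9.8 = 42.34 N down at 1.845 m → arm 1.845 m, τ = 42.34 × 1.845 = 78.12 N·m clockwise.
Sign: 27.2 × 9.8 = 266.6 N down at 0.668 m → arm 0.668 m, τ = 266.6 × 0.668 = 178.1 N·m clockwise.
Total clockwise load moment = 256.2 N·m.
The cable tension T acts at 2 m; only its component perpendicular to the boom, T sinθ, produces torque. sin 40.5° = 0.6494.
For rotational equilibrium, T × 2 × 0.6494 = 256.2, so T = 256.2 / 1.299 = 197 N.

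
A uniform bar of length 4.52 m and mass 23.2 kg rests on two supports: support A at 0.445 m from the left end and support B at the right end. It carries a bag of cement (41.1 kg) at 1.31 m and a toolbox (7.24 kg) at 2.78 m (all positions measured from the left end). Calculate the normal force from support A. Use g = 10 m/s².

R_A ≈ 483 N

Take moments about support B.
Beam weight: 23.2 × 10 = 232 N down at 2.26 m → arm 2.26 m, τ = 232 × 2.26 = 524.3 N·m counterclockwise.
Bag of cement: 41.1 × 10 = 411 N down at 1.31 m → arm 3.21 m, τ = 411 × 3.21 = 1319 N·m counterclockwise.
Toolbox: 7.24 × 10 = 72.4 N down at 2.78 m → arm 1.74 m, τ = 72.4 × 1.74 = 126 N·m counterclockwise.
Net load moment about support B = 1969 N·m counterclockwise.
Reaction R at support A is upward at 0.445 m, arm 4.075 m → moment R × 4.075 clockwise.
Setting net torque to zero: R × 4.075 = 1969 → R = 483 N.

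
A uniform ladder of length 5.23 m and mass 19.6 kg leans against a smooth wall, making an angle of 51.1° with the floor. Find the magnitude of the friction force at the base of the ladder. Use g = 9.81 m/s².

Choose the foot of the ladder as the axis so the floor normal and friction both act there and drop out.
Ladder weight 19.6×9.81 = 192.3 N acts at 2.615 m along the ladder; its horizontal arm is 2.615·cos51.1° = 1.642 m → τ = 315.8 N·m clockwise.
Wall normal N acts horizontally at the top; its moment arm is the height L sinθ = 5.23·sin51.1° = 4.07 m, counterclockwise.
Στ = 0 ⇒ N × 4.07 = 315.8 ⇒ N = 77.6 N.
ΣFx = 0: friction at the foot balances the wall's push, so f = N_wall = 77.6 N.

f ≈ 77.6 N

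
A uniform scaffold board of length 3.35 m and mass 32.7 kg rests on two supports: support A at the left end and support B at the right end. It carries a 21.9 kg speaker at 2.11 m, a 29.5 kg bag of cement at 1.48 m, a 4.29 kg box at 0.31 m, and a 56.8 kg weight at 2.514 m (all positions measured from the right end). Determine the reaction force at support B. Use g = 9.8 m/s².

Sum moments about support A (its reaction then has zero moment arm).
Beam weight: 32.7 × 9.8 = 320.5 N down at 1.675 m → arm 1.675 m, τ = 320.5 × 1.675 = 536.8 N·m clockwise.
Speaker: 21.9 × 9.8 = 214.6 N down at 2.11 m → arm 1.24 m, τ = 214.6 × 1.24 = 266.1 N·m clockwise.
Bag of cement: 29.5 × 9.8 = 289.1 N down at 1.48 m → arm 1.87 m, τ = 289.1 × 1.87 = 540.6 N·m clockwise.
Box: 4.29 × 9.8 = 42.04 N down at 0.31 m → arm 3.04 m, τ = 42.04 × 3.04 = 127.8 N·m clockwise.
Weight: 56.8 × 9.8 = 556.6 N down at 2.514 m → arm 0.836 m, τ = 556.6 × 0.836 = 465.3 N·m clockwise.
Net load moment about support A = 1937 N·m clockwise.
Reaction R at support B is upward at 0 m, arm 3.35 m → moment R × 3.35 counterclockwise.
Στ = 0 ⇒ R × 3.35 = 1937 ⇒ R = 578 N.

R_B ≈ 578 N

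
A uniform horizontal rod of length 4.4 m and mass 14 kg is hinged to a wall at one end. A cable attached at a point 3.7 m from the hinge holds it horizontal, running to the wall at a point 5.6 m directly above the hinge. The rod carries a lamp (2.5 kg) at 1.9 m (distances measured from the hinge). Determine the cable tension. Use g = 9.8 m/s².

Take moments about the hinge.
Beam weight: 14 × 9.8 = 137.2 N down at 2.2 m → arm 2.2 m, τ = 137.2 × 2.2 = 301.8 N·m clockwise.
Lamp: 2.5 × 9.8 = 24.5 N down at 1.9 m → arm 1.9 m, τ = 24.5 × 1.9 = 46.55 N·m clockwise.
Total clockwise load moment = 348.4 N·m.
The cable tension T acts at 3.7 m; only its component perpendicular to the rod, T sinθ, produces torque. sinθ = h/√(h²+d²) = 5.6/√(5.6²+3.7²) = 0.8343.
For rotational equilibrium, T × 3.7 × 0.8343 = 348.4, so T = 348.4 / 3.087 = 113 N.

T ≈ 113 N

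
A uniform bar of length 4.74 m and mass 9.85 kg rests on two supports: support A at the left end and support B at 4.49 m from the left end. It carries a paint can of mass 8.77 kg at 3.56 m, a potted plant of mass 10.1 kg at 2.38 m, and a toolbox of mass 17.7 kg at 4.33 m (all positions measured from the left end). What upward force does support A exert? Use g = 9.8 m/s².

R_A ≈ 116 N

Taking torques about support B:
Beam weight: 9.85 × 9.8 = 96.53 N down at 2.37 m → arm 2.12 m, τ = 96.53 × 2.12 = 204.6 N·m counterclockwise.
Paint can: 8.77 × 9.8 = 85.95 N down at 3.56 m → arm 0.93 m, τ = 85.95 × 0.93 = 79.93 N·m counterclockwise.
Potted plant: 10.1 × 9.8 = 98.98 N down at 2.38 m → arm 2.11 m, τ = 98.98 × 2.11 = 208.8 N·m counterclockwise.
Toolbox: 17.7 × 9.8 = 173.5 N down at 4.33 m → arm 0.16 m, τ = 173.5 × 0.16 = 27.76 N·m counterclockwise.
Net load moment about support B = 521.1 N·m counterclockwise.
Reaction R at support A is upward at 0 m, arm 4.49 m → moment R × 4.49 clockwise.
Στ = 0 ⇒ R × 4.49 = 521.1 ⇒ R = 116 N.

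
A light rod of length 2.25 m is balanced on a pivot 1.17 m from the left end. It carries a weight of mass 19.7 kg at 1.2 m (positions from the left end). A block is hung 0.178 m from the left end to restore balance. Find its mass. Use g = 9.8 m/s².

Take moments about the pivot (at 1.17 m from the left end).
Weight: 19.7 × 9.8 = 193.1 N down at 1.2 m → arm 0.03 m, τ = 193.1 × 0.03 = 5.793 N·m clockwise.
Net moment of known loads = 5.793 N·m clockwise.
An unknown mass m at 0.178 m has arm 0.992 m; its moment is m·g·0.992 counterclockwise.
Στ = 0 ⇒ m × 9.8 × 0.992 = 5.793 ⇒ m = 5.793 / (9.8 × 0.992) = 0.596 kg.

m ≈ 0.596 kg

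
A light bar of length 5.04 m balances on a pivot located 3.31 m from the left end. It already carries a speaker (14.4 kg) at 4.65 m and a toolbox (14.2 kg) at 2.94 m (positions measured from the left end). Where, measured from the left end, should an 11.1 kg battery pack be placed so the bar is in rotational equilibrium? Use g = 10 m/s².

Choose the pivot (at 3.31 m from the left end) as the axis so the support reaction has zero arm there.
Speaker: 14.4 × 10 = 144 N down at 4.65 m → arm 1.34 m, τ = 144 × 1.34 = 193 N·m clockwise.
Toolbox: 14.2 × 10 = 142 N down at 2.94 m → arm 0.37 m, τ = 142 × 0.37 = 52.54 N·m counterclockwise.
Net moment of existing loads = 140.5 N·m clockwise.
The battery pack weighs 11.1 × 10 = 111 N and must supply an equal counterclockwise moment, so its lever arm about the pivot is 140.5 / 111 = 1.27 m.
That puts it at 3.31 − 1.27 = 2.04 m from the left end.

x ≈ 2.04 m from the left end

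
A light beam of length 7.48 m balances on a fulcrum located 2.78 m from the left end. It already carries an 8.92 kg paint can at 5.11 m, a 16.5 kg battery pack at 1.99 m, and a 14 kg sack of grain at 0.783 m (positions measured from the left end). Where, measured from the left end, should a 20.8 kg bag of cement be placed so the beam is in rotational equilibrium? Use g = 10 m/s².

Taking torques about the fulcrum (at 2.78 m from the left end):
Paint can: 8.92 × 10 = 89.2 N down at 5.11 m → arm 2.33 m, τ = 89.2 × 2.33 = 207.8 N·m clockwise.
Battery pack: 16.5 × 10 = 165 N down at 1.99 m → arm 0.79 m, τ = 165 × 0.79 = 130.3 N·m counterclockwise.
Sack of grain: 14 × 10 = 140 N down at 0.783 m → arm 1.997 m, τ = 140 × 1.997 = 279.6 N·m counterclockwise.
Net moment of existing loads = 202.1 N·m counterclockwise.
The bag of cement weighs 20.8 × 10 = 208 N and must supply an equal clockwise moment, so its lever arm about the fulcrum is 202.1 / 208 = 0.972 m.
That puts it at 2.78 + 0.972 = 3.75 m from the left end.

x ≈ 3.75 m from the left end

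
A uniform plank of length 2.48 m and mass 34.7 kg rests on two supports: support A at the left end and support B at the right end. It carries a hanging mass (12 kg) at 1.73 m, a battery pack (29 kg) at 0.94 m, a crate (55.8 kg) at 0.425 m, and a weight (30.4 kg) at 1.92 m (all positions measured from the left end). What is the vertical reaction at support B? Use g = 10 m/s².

Choose support A as the axis so its reaction then has zero moment arm.
Beam weight: 34.7 × 10 = 347 N down at 1.24 m → arm 1.24 m, τ = 347 × 1.24 = 430.3 N·m clockwise.
Hanging mass: 12 × 10 = 120 N down at 1.73 m → arm 1.73 m, τ = 120 × 1.73 = 207.6 N·m clockwise.
Battery pack: 29 × 10 = 290 N down at 0.94 m → arm 0.94 m, τ = 290 × 0.94 = 272.6 N·m clockwise.
Crate: 55.8 × 10 = 558 N down at 0.425 m → arm 0.425 m, τ = 558 × 0.425 = 237.2 N·m clockwise.
Weight: 30.4 × 10 = 304 N down at 1.92 m → arm 1.92 m, τ = 304 × 1.92 = 583.7 N·m clockwise.
Net load moment about support A = 1731 N·m clockwise.
Reaction R at support B is upward at 2.48 m, arm 2.48 m → moment R × 2.48 counterclockwise.
For rotational equilibrium, R × 2.48 = 1731, so R = 698 N.

R_B ≈ 698 N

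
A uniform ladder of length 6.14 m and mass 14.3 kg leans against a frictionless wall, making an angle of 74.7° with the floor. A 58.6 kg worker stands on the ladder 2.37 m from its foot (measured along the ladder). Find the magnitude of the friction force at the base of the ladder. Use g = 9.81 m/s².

Sum moments about the foot of the ladder (the floor normal and friction both act there and drop out).
Ladder weight 14.3×9.81 = 140.3 N acts at 3.07 m along the ladder; its horizontal arm is 3.07·cos74.7° = 0.8101 m → τ = 113.7 N·m clockwise.
Worker: 58.6×9.81 = 574.9 N at 2.37 m → arm 0.6254 m → τ = 359.5 N·m clockwise.
Wall normal N acts horizontally at the top; its moment arm is the height L sinθ = 6.14·sin74.7° = 5.922 m, counterclockwise.
Setting net torque to zero: N × 5.922 = 473.2 → N = 79.9 N.
ΣFx = 0: friction at the foot balances the wall's push, so f = N_wall = 79.9 N.

f ≈ 79.9 N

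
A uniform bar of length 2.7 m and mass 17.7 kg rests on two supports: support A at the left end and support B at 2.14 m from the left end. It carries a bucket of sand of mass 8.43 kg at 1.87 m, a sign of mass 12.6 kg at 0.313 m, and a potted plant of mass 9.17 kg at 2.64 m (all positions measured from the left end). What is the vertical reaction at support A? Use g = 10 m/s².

Take moments about support B.
Beam weight: 17.7 × 10 = 177 N down at 1.35 m → arm 0.79 m, τ = 177 × 0.79 = 139.8 N·m counterclockwise.
Bucket of sand: 8.43 × 10 = 84.3 N down at 1.87 m → arm 0.27 m, τ = 84.3 × 0.27 = 22.76 N·m counterclockwise.
Sign: 12.6 × 10 = 126 N down at 0.313 m → arm 1.827 m, τ = 126 × 1.827 = 230.2 N·m counterclockwise.
Potted plant: 9.17 × 10 = 91.7 N down at 2.64 m → arm 0.5 m, τ = 91.7 × 0.5 = 45.85 N·m clockwise.
Net load moment about support B = 346.9 N·m counterclockwise.
Reaction R at support A is upward at 0 m, arm 2.14 m → moment R × 2.14 clockwise.
For rotational equilibrium, R × 2.14 = 346.9, so R = 162 N.

R_A ≈ 162 N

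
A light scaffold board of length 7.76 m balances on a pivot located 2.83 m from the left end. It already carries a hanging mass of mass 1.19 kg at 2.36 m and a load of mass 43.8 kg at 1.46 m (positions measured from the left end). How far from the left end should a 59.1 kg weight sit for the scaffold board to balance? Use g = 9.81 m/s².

x ≈ 3.85 m from the left end

About the pivot (at 2.83 m from the left end):
Hanging mass: 1.19 × 9.81 = 11.67 N down at 2.36 m → arm 0.47 m, τ = 11.67 × 0.47 = 5.485 N·m counterclockwise.
Load: 43.8 × 9.81 = 429.7 N down at 1.46 m → arm 1.37 m, τ = 429.7 × 1.37 = 588.7 N·m counterclockwise.
Net moment of existing loads = 594.2 N·m counterclockwise.
The weight weighs 59.1 × 9.81 = 579.8 N and must supply an equal clockwise moment, so its lever arm about the pivot is 594.2 / 579.8 = 1.02 m.
That puts it at 2.83 + 1.02 = 3.85 m from the left end.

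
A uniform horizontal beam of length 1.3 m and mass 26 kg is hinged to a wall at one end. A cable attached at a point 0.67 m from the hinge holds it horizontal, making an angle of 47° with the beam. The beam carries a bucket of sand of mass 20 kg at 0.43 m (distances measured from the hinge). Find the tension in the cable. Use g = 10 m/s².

About the hinge:
Beam weight: 26 × 10 = 260 N down at 0.65 m → arm 0.65 m, τ = 260 × 0.65 = 169 N·m clockwise.
Bucket of sand: 20 × 10 = 200 N down at 0.43 m → arm 0.43 m, τ = 200 × 0.43 = 86 N·m clockwise.
Total clockwise load moment = 255 N·m.
The cable tension T acts at 0.67 m; only its component perpendicular to the beam, T sinθ, produces torque. sin 47° = 0.7314.
For rotational equilibrium, T × 0.67 × 0.7314 = 255, so T = 255 / 0.49 = 520 N.

T ≈ 520 N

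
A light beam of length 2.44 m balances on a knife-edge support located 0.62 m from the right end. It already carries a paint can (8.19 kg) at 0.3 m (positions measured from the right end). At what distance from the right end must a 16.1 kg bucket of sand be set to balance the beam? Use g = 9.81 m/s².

x ≈ 0.783 m from the right end

About the knife-edge support (at 0.62 m from the right end):
Paint can: 8.19 × 9.81 = 80.34 N down at 0.3 m → arm 0.32 m, τ = 80.34 × 0.32 = 25.71 N·m clockwise.
Net moment of existing loads = 25.71 N·m clockwise.
The bucket of sand weighs 16.1 × 9.81 = 157.9 N and must supply an equal counterclockwise moment, so its lever arm about the knife-edge support is 25.71 / 157.9 = 0.163 m.
That puts it at 0.62 + 0.163 = 0.783 m from the right end.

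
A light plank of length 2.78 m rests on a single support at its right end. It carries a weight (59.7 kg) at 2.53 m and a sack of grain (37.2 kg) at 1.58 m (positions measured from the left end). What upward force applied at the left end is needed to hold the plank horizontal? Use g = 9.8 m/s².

F ≈ 210 N

Take moments about the right end.
Weight: 59.7 × 9.8 = 585.1 N down at 2.53 m → arm 0.25 m, τ = 585.1 × 0.25 = 146.3 N·m counterclockwise.
Sack of grain: 37.2 × 9.8 = 364.6 N down at 1.58 m → arm 1.2 m, τ = 364.6 × 1.2 = 437.5 N·m counterclockwise.
Net moment of the loads = 583.8 N·m counterclockwise.
The upward force F acts at the left end, arm 2.78 m, giving F × 2.78 clockwise.
Balancing moments: F × 2.78 = 583.8, giving F = 583.8 / 2.78 = 210 N.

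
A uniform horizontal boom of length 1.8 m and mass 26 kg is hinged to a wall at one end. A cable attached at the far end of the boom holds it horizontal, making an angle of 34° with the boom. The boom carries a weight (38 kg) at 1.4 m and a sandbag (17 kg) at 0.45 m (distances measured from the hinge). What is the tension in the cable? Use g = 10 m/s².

About the hinge:
Beam weight: 26 × 10 = 260 N down at 0.9 m → arm 0.9 m, τ = 260 × 0.9 = 234 N·m clockwise.
Weight: 38 × 10 = 380 N down at 1.4 m → arm 1.4 m, τ = 380 × 1.4 = 532 N·m clockwise.
Sandbag: 17 × 10 = 170 N down at 0.45 m → arm 0.45 m, τ = 170 × 0.45 = 76.5 N·m clockwise.
Total clockwise load moment = 842.5 N·m.
The cable tension T acts at 1.8 m; only its component perpendicular to the boom, T sinθ, produces torque. sin 34° = 0.5592.
For rotational equilibrium, T × 1.8 × 0.5592 = 842.5, so T = 842.5 / 1.007 = 837 N.

T ≈ 837 N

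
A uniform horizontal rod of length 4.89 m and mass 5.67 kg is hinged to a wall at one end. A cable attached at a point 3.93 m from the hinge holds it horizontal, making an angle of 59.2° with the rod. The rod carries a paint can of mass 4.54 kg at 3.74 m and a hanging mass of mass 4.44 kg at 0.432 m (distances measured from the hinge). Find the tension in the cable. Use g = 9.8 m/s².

T ≈ 95.1 N

About the hinge:
Beam weight: 5.67 × 9.8 = 55.57 N down at 2.445 m → arm 2.445 m, τ = 55.57 × 2.445 = 135.9 N·m clockwise.
Paint can: 4.54 × 9.8 = 44.49 N down at 3.74 m → arm 3.74 m, τ = 44.49 × 3.74 = 166.4 N·m clockwise.
Hanging mass: 4.44 × 9.8 = 43.51 N down at 0.432 m → arm 0.432 m, τ = 43.51 × 0.432 = 18.8 N·m clockwise.
Total clockwise load moment = 321.1 N·m.
The cable tension T acts at 3.93 m; only its component perpendicular to the rod, T sinθ, produces torque. sin 59.2° = 0.859.
Balancing moments: T × 3.93 × 0.859 = 321.1, giving T = 321.1 / 3.376 = 95.1 N.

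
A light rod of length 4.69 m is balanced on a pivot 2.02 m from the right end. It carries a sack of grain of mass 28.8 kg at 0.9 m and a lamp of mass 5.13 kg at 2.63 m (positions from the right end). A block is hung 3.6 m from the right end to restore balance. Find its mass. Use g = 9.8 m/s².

m ≈ 18.4 kg

About the pivot (at 2.02 m from the right end):
Sack of grain: 28.8 × 9.8 = 282.2 N down at 0.9 m → arm 1.12 m, τ = 282.2 × 1.12 = 316.1 N·m clockwise.
Lamp: 5.13 × 9.8 = 50.27 N down at 2.63 m → arm 0.61 m, τ = 50.27 × 0.61 = 30.66 N·m counterclockwise.
Net moment of known loads = 285.4 N·m clockwise.
An unknown mass m at 3.6 m has arm 1.58 m; its moment is m·g·1.58 counterclockwise.
Setting net torque to zero: m × 9.8 × 1.58 = 285.4 → m = 285.4 / (9.8 × 1.58) = 18.4 kg.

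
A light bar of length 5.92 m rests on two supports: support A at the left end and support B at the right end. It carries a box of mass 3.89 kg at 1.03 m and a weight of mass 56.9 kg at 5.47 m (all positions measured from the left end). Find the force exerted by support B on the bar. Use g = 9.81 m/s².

About support A:
Box: 3.89 × 9.81 = 38.16 N down at 1.03 m → arm 1.03 m, τ = 38.16 × 1.03 = 39.3 N·m clockwise.
Weight: 56.9 × 9.81 = 558.2 N down at 5.47 m → arm 5.47 m, τ = 558.2 × 5.47 = 3053 N·m clockwise.
Net load moment about support A = 3092 N·m clockwise.
Reaction R at support B is upward at 5.92 m, arm 5.92 m → moment R × 5.92 counterclockwise.
Setting net torque to zero: R × 5.92 = 3092 → R = 522 N.

R_B ≈ 522 N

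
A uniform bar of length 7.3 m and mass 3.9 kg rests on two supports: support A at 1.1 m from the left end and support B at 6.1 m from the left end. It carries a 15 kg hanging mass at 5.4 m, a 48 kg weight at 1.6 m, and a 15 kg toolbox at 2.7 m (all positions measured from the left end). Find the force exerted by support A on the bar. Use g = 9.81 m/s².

R_A ≈ 563 N

Taking torques about support B:
Beam weight: 3.9 × 9.81 = 38.26 N down at 3.65 m → arm 2.45 m, τ = 38.26 × 2.45 = 93.74 N·m counterclockwise.
Hanging mass: 15 × 9.81 = 147.2 N down at 5.4 m → arm 0.7 m, τ = 147.2 × 0.7 = 103 N·m counterclockwise.
Weight: 48 × 9.81 = 470.9 N down at 1.6 m → arm 4.5 m, τ = 470.9 × 4.5 = 2119 N·m counterclockwise.
Toolbox: 15 × 9.81 = 147.2 N down at 2.7 m → arm 3.4 m, τ = 147.2 × 3.4 = 500.5 N·m counterclockwise.
Net load moment about support B = 2816 N·m counterclockwise.
Reaction R at support A is upward at 1.1 m, arm 5 m → moment R × 5 clockwise.
For rotational equilibrium, R × 5 = 2816, so R = 563 N.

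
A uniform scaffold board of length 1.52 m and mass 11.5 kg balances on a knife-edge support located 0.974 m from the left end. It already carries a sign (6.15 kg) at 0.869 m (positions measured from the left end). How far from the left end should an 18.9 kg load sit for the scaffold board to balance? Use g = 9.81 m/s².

x ≈ 1.14 m from the left end

Taking torques about the knife-edge support (at 0.974 m from the left end):
Beam weight: 11.5 × 9.81 = 112.8 N down at 0.76 m → arm 0.214 m, τ = 112.8 × 0.214 = 24.14 N·m counterclockwise.
Sign: 6.15 × 9.81 = 60.33 N down at 0.869 m → arm 0.105 m, τ = 60.33 × 0.105 = 6.335 N·m counterclockwise.
Net moment of existing loads = 30.48 N·m counterclockwise.
The load weighs 18.9 × 9.81 = 185.4 N and must supply an equal clockwise moment, so its lever arm about the knife-edge support is 30.48 / 185.4 = 0.164 m.
That puts it at 0.974 + 0.164 = 1.14 m from the left end.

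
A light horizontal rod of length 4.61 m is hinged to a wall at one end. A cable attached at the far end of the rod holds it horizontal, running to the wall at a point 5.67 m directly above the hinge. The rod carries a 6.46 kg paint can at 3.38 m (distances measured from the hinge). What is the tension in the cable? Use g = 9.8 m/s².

About the hinge:
Paint can: 6.46 × 9.8 = 63.31 N down at 3.38 m → arm 3.38 m, τ = 63.31 × 3.38 = 214 N·m clockwise.
Total clockwise load moment = 214 N·m.
The cable tension T acts at 4.61 m; only its component perpendicular to the rod, T sinθ, produces torque. sinθ = h/√(h²+d²) = 5.67/√(5.67²+4.61²) = 0.7759.
For rotational equilibrium, T × 4.61 × 0.7759 = 214, so T = 214 / 3.577 = 59.8 N.

T ≈ 59.8 N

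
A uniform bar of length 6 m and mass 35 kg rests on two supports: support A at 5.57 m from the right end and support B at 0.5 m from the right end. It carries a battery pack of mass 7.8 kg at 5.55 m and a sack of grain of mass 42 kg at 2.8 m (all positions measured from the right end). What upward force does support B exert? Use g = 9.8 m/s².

R_B ≈ 399 N

Choose support A as the axis so its reaction then has zero moment arm.
Beam weight: 35 × 9.8 = 343 N down at 3 m → arm 2.57 m, τ = 343 × 2.57 = 881.5 N·m clockwise.
Battery pack: 7.8 × 9.8 = 76.44 N down at 5.55 m → arm 0.02 m, τ = 76.44 × 0.02 = 1.529 N·m clockwise.
Sack of grain: 42 × 9.8 = 411.6 N down at 2.8 m → arm 2.77 m, τ = 411.6 × 2.77 = 1140 N·m clockwise.
Net load moment about support A = 2023 N·m clockwise.
Reaction R at support B is upward at 0.5 m, arm 5.07 m → moment R × 5.07 counterclockwise.
Setting net torque to zero: R × 5.07 = 2023 → R = 399 N.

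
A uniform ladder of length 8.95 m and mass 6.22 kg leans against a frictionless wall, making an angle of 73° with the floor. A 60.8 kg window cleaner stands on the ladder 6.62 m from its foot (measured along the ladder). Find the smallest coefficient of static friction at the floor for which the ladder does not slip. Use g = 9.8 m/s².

μ_min ≈ 0.219

Taking torques about the foot of the ladder:
Ladder weight 6.22×9.8 = 60.96 N acts at 4.475 m along the ladder; its horizontal arm is 4.475·cos73° = 1.308 m → τ = 79.74 N·m clockwise.
Window cleaner: 60.8×9.8 = 595.8 N at 6.62 m → arm 1.936 m → τ = 1153 N·m clockwise.
Wall normal N acts horizontally at the top; its moment arm is the height L sinθ = 8.95·sin73° = 8.559 m, counterclockwise.
Balancing moments: N × 8.559 = 1233, giving N = 144.1 N.
ΣFx = 0 ⇒ f = N_wall = 144.1 N. ΣFy = 0 ⇒ N_floor = 656.8 N.
μ_min = f / N_floor = 144.1 / 656.8 = 0.219.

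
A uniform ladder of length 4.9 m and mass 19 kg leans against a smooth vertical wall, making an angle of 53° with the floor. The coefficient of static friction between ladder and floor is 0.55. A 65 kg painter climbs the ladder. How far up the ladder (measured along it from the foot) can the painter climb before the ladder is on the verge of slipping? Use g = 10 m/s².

d ≈ 3.91 m

Taking torques about the foot of the ladder:
Ladder weight 19×10 = 190 N acts at 2.45 m along the ladder; its horizontal arm is 2.45·cos53° = 1.474 m → τ = 280.1 N·m clockwise.
Painter weight 65×10 = 650 N at distance d → arm d·cos53° → τ = 650·d·0.6018 clockwise.
Wall normal N at the top has arm L sinθ = 3.913 m counterclockwise, so Στ = 0 gives N·3.913 = 280.1 + 391.2·d.
ΣFy = 0 ⇒ N_floor = 840 N, so the maximum friction is μ_s·N_floor = 0.55×840 = 462 N. ΣFx = 0 ⇒ N_wall = f, so at the slipping point N = 462 N.
Substituting: 462×3.913 = 280.1 + 391.2·d ⇒ d = (1808 − 280.1) / 391.2 = 3.91 m.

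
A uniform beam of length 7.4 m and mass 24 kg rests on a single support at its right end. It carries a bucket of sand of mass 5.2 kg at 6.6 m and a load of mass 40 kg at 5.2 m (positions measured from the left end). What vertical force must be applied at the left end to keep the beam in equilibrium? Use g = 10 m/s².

Sum moments about the right end (the unknown pivot reaction has zero arm there).
Beam weight: 24 × 10 = 240 N down at 3.7 m → arm 3.7 m, τ = 240 × 3.7 = 888 N·m counterclockwise.
Bucket of sand: 5.2 × 10 = 52 N down at 6.6 m → arm 0.8 m, τ = 52 × 0.8 = 41.6 N·m counterclockwise.
Load: 40 × 10 = 400 N down at 5.2 m → arm 2.2 m, τ = 400 × 2.2 = 880 N·m counterclockwise.
Net moment of the loads = 1810 N·m counterclockwise.
The upward force F acts at the left end, arm 7.4 m, giving F × 7.4 clockwise.
Στ = 0 ⇒ F × 7.4 = 1810 ⇒ F = 1810 / 7.4 = 245 N.

F ≈ 245 N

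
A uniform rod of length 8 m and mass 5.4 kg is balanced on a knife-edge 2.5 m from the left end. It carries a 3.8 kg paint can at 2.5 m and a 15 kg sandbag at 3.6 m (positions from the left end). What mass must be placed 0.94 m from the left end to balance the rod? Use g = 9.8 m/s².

Sum moments about the knife-edge (at 2.5 m from the left end) (the support reaction has zero arm there).
Beam weight: 5.4 × 9.8 = 52.92 N down at 4 m → arm 1.5 m, τ = 52.92 × 1.5 = 79.38 N·m clockwise.
Paint can: acts at the knife-edge, moment arm 0 → no torque.
Sandbag: 15 × 9.8 = 147 N down at 3.6 m → arm 1.1 m, τ = 147 × 1.1 = 161.7 N·m clockwise.
Net moment of known loads = 241.1 N·m clockwise.
An unknown mass m at 0.94 m has arm 1.56 m; its moment is m·g·1.56 counterclockwise.
Setting net torque to zero: m × 9.8 × 1.56 = 241.1 → m = 241.1 / (9.8 × 1.56) = 15.8 kg.

m ≈ 15.8 kg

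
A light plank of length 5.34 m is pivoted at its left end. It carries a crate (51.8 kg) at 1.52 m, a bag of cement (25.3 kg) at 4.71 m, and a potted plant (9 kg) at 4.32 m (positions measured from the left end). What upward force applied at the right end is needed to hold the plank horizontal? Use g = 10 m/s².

F ≈ 443 N

Sum moments about the left end (the unknown pivot reaction has zero arm there).
Crate: 51.8 × 10 = 518 N down at 1.52 m → arm 1.52 m, τ = 518 × 1.52 = 787.4 N·m clockwise.
Bag of cement: 25.3 × 10 = 253 N down at 4.71 m → arm 4.71 m, τ = 253 × 4.71 = 1192 N·m clockwise.
Potted plant: 9 × 10 = 90 N down at 4.32 m → arm 4.32 m, τ = 90 × 4.32 = 388.8 N·m clockwise.
Net moment of the loads = 2368 N·m clockwise.
The upward force F acts at the right end, arm 5.34 m, giving F × 5.34 counterclockwise.
Balancing moments: F × 5.34 = 2368, giving F = 2368 / 5.34 = 443 N.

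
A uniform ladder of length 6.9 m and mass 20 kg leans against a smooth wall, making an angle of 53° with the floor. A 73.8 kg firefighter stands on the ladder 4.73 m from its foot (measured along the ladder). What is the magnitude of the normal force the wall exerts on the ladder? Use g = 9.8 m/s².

Choose the foot of the ladder as the axis so the floor normal and friction both act there and drop out.
Ladder weight 20×9.8 = 196 N acts at 3.45 m along the ladder; its horizontal arm is 3.45·cos53° = 2.076 m → τ = 406.9 N·m clockwise.
Firefighter: 73.8×9.8 = 723.2 N at 4.73 m → arm 2.847 m → τ = 2059 N·m clockwise.
Wall normal N acts horizontally at the top; its moment arm is the height L sinθ = 6.9·sin53° = 5.511 m, counterclockwise.
Balancing moments: N × 5.511 = 2466, giving N = 447 N.

N_wall ≈ 447 N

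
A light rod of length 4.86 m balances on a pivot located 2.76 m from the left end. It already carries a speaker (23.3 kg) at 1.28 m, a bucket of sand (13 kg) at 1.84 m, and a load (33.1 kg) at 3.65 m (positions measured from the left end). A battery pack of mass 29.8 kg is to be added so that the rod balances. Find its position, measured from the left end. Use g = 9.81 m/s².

x ≈ 3.33 m from the left end

Take moments about the pivot (at 2.76 m from the left end).
Speaker: 23.3 × 9.81 = 228.6 N down at 1.28 m → arm 1.48 m, τ = 228.6 × 1.48 = 338.3 N·m counterclockwise.
Bucket of sand: 13 × 9.81 = 127.5 N down at 1.84 m → arm 0.92 m, τ = 127.5 × 0.92 = 117.3 N·m counterclockwise.
Load: 33.1 × 9.81 = 324.7 N down at 3.65 m → arm 0.89 m, τ = 324.7 × 0.89 = 289 N·m clockwise.
Net moment of existing loads = 166.6 N·m counterclockwise.
The battery pack weighs 29.8 × 9.81 = 292.3 N and must supply an equal clockwise moment, so its lever arm about the pivot is 166.6 / 292.3 = 0.57 m.
That puts it at 2.76 + 0.57 = 3.33 m from the left end.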